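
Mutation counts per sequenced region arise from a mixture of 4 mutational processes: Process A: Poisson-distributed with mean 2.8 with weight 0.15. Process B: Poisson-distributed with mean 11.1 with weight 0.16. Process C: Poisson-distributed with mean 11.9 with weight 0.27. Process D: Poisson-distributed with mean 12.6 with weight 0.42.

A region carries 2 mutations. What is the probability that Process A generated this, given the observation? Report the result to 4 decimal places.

Posterior ∝ prior × likelihood, so P(k | x) ∝ w_k f_k(x); normalise over all components.
Poisson probabilities:
  L_A = 0.238375
  L_B = 0.000930995
  L_C = 0.000480795
  L_D = 0.000267671
Multiply by the mixture weights:
  w_A·L_A = 0.15 × 0.238375 = 0.0357563
  w_B·L_B = 0.16 × 0.000930995 = 0.000148959
  w_C·L_C = 0.27 × 0.000480795 = 0.000129815
  w_D·L_D = 0.42 × 0.000267671 = 0.000112422
Sum: 0.0357563 + 0.000148959 + 0.000129815 + 0.000112422 = 0.0361475
Responsibility of Process A: 0.0357563 / 0.0361475 ≈ 0.9892

0.9892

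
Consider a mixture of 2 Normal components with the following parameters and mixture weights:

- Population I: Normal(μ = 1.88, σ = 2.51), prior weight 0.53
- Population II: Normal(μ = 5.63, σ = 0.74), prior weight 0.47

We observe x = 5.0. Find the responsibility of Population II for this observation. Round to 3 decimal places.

P(component k | x) = P(Z=k)·f_k(x) / marginal(x), where marginal(x) = Σ_j P(Z=j)·f_j(x).
Component likelihoods at x = 5.0:
  f_I = (1/(2.51·√(2π)))·exp(−(5.0−1.88)²/(2·2.51²)) = 0.158941·exp(-0.77256) = 0.0734037
  f_II = (1/(0.74·√(2π)))·exp(−(5.0−5.63)²/(2·0.74²)) = 0.539111·exp(-0.36240) = 0.375224
Prior × likelihood for each component:
  P(Z=I)·f_I = 0.53 × 0.0734037 = 0.038904
  P(Z=II)·f_II = 0.47 × 0.375224 = 0.176355
Sum: 0.038904 + 0.176355 = 0.215259
Responsibility of Population II: 0.176355 / 0.215259 ≈ 0.819

0.819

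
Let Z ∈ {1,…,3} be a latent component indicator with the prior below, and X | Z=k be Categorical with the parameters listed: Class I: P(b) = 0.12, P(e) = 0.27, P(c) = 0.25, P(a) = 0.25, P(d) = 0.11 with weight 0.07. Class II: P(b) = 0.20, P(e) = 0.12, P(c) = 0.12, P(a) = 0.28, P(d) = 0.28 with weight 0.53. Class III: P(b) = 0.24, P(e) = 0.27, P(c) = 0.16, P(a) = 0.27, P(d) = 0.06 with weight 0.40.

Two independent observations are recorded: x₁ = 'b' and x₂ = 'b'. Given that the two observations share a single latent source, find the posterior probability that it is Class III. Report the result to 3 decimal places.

0.509

The responsibility of component k is π_k f_k(x) divided by Σ_j π_j f_j(x).
Since both observations come from the same component, the likelihood for component k is f_k(x₁)·f_k(x₂).
  L_I = [0.12] × [0.12] = 0.0144
  L_II = [0.2] × [0.2] = 0.04
  L_III = [0.24] × [0.24] = 0.0576
Multiply by the mixture weights:
  π_I·L_I = 0.07 × 0.0144 = 0.001008
  π_II·L_II = 0.53 × 0.04 = 0.0212
  π_III·L_III = 0.40 × 0.0576 = 0.02304
Normaliser: 0.001008 + 0.0212 + 0.02304 = 0.045248
So the posterior for Class III is 0.02304 / 0.045248 ≈ 0.509.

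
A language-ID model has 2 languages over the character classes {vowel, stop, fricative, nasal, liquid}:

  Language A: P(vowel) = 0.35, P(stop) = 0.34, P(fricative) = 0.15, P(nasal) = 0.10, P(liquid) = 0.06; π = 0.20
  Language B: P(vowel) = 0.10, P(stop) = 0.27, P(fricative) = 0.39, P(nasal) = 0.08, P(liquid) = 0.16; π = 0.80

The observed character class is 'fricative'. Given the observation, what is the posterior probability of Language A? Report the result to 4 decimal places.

0.0877

Posterior ∝ prior × likelihood, so P(k | x) ∝ π_k f_k(x); normalise over all components.
Evaluate each component's likelihood at the observed value:
  f_A = P(fricative | comp) = 0.15
  f_B = P(fricative | comp) = 0.39
Prior × likelihood for each component:
  π_A·f_A = 0.20 × 0.15 = 0.03
  π_B·f_B = 0.80 × 0.39 = 0.312
Denominator: 0.03 + 0.312 = 0.342
So the posterior for Language A is 0.03 / 0.342 ≈ 0.0877.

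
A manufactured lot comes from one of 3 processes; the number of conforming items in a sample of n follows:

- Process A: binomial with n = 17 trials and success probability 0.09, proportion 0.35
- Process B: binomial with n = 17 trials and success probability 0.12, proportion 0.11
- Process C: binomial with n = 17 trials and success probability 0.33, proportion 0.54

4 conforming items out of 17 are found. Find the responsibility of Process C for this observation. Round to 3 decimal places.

The responsibility of component k is π_k f_k(x) divided by Σ_j π_j f_j(x).
Binomial probabilities:
  L_A = 0.0458232
  L_B = 0.0936649
  L_C = 0.154741
Prior × likelihood for each component:
  π_A·L_A = 0.35 × 0.0458232 = 0.0160381
  π_B·L_B = 0.11 × 0.0936649 = 0.0103031
  π_C·L_C = 0.54 × 0.154741 = 0.0835601
Normaliser: 0.0160381 + 0.0103031 + 0.0835601 = 0.109901
P(Process C | x) = 0.0835601 / 0.109901 ≈ 0.760

0.760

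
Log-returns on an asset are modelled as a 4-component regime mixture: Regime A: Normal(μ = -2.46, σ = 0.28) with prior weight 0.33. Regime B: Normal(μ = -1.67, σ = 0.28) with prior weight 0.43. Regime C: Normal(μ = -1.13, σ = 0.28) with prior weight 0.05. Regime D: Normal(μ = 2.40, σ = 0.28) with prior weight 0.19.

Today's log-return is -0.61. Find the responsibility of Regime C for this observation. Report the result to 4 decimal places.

0.9641

By Bayes' theorem, P(k | x) = π_k f_k(x) / Σ_j π_j f_j(x).
Component likelihoods at x = -0.61:
  p_A = (1/(0.28·√(2π)))·exp(−(-0.61−-2.46)²/(2·0.28²)) = 1.424794·exp(-21.82717) = 4.72425e-10
  p_B = (1/(0.28·√(2π)))·exp(−(-0.61−-1.67)²/(2·0.28²)) = 1.424794·exp(-7.16582) = 0.00110072
  p_C = (1/(0.28·√(2π)))·exp(−(-0.61−-1.13)²/(2·0.28²)) = 1.424794·exp(-1.72449) = 0.253989
  p_D = (1/(0.28·√(2π)))·exp(−(-0.61−2.40)²/(2·0.28²)) = 1.424794·exp(-57.78125) = 1.14729e-25
Weight by the priors:
  π_A·p_A = 0.33 × 4.72425e-10 = 1.559e-10
  π_B·p_B = 0.43 × 0.00110072 = 0.00047331
  π_C·p_C = 0.05 × 0.253989 = 0.0126995
  π_D·p_D = 0.19 × 1.14729e-25 = 2.17985e-26
Evidence: 1.559e-10 + 0.00047331 + 0.0126995 + 2.17985e-26 = 0.0131728
So the posterior for Regime C is 0.0126995 / 0.0131728 ≈ 0.9641.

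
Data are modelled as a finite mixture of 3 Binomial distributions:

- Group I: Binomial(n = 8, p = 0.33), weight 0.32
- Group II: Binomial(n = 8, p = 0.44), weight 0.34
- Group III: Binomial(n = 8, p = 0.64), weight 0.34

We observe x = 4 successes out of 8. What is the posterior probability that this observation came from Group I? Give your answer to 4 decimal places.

By Bayes' theorem, P(k | x) = π_k f_k(x) / Σ_j π_j f_j(x).
Binomial probabilities:
  f_I = C(8,4)·0.33^4·0.67^4 = 70·0.0118592·0.201511 = 0.167283
  f_II = C(8,4)·0.44^4·0.56^4 = 70·0.037481·0.098345 = 0.258024
  f_III = C(8,4)·0.64^4·0.36^4 = 70·0.167772·0.0167962 = 0.197255
Prior × likelihood for each component:
  π_I·f_I = 0.32 × 0.167283 = 0.0535307
  π_II·f_II = 0.34 × 0.258024 = 0.0877283
  π_III·f_III = 0.34 × 0.197255 = 0.0670667
Sum: 0.0535307 + 0.0877283 + 0.0670667 = 0.208326
Responsibility of Group I: 0.0535307 / 0.208326 ≈ 0.2570

0.2570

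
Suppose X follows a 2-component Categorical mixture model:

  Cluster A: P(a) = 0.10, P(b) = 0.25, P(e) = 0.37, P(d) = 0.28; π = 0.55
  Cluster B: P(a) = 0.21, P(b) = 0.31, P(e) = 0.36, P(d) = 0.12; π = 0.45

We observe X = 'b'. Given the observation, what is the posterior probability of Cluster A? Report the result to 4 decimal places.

P(component k | x) = w_k·f_k(x) / marginal(x), where marginal(x) = Σ_j w_j·f_j(x).
Component likelihoods at x = 'b':
  f_A = P(b | comp) = 0.25
  f_B = P(b | comp) = 0.31
Weight by the priors:
  w_A·f_A = 0.55 × 0.25 = 0.1375
  w_B·f_B = 0.45 × 0.31 = 0.1395
Marginal: 0.1375 + 0.1395 = 0.277
So the posterior for Cluster A is 0.1375 / 0.277 ≈ 0.4964.

0.4964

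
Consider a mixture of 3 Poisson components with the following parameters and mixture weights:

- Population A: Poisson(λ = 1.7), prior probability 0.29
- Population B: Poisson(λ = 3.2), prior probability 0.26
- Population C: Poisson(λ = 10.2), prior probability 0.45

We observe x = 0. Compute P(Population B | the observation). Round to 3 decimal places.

By Bayes' theorem, P(k | x) = w_k f_k(x) / Σ_j w_j f_j(x).
Evaluate each component's likelihood at the observed value:
  L_A = e^(−1.7)·1.7^0/0! = 0.182684
  L_B = e^(−3.2)·3.2^0/0! = 0.0407622
  L_C = e^(−10.2)·10.2^0/0! = 3.71703e-05
Multiply by the mixture weights:
  w_A·L_A = 0.29 × 0.182684 = 0.0529782
  w_B·L_B = 0.26 × 0.0407622 = 0.0105982
  w_C·L_C = 0.45 × 3.71703e-05 = 1.67266e-05
Sum: 0.0529782 + 0.0105982 + 1.67266e-05 = 0.0635931
P(Population B | 0) ≈ 0.167

0.167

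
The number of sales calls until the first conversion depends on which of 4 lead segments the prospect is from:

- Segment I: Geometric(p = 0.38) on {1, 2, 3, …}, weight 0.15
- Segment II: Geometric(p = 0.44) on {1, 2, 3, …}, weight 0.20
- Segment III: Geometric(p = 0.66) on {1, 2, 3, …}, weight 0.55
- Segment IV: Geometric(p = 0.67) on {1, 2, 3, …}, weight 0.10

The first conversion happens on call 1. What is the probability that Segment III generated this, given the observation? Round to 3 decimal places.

By Bayes' theorem, P(k | x) = w_k f_k(x) / Σ_j w_j f_j(x).
Evaluate each component's likelihood at the observed value:
  L_I = 0.38
  L_II = 0.44
  L_III = 0.66
  L_IV = 0.67
Weight by the priors:
  w_I·L_I = 0.15 × 0.38 = 0.057
  w_II·L_II = 0.20 × 0.44 = 0.088
  w_III·L_III = 0.55 × 0.66 = 0.363
  w_IV·L_IV = 0.10 × 0.67 = 0.067
Marginal: 0.057 + 0.088 + 0.363 + 0.067 = 0.575
P(Segment III | x) = 0.363 / 0.575 ≈ 0.631

0.631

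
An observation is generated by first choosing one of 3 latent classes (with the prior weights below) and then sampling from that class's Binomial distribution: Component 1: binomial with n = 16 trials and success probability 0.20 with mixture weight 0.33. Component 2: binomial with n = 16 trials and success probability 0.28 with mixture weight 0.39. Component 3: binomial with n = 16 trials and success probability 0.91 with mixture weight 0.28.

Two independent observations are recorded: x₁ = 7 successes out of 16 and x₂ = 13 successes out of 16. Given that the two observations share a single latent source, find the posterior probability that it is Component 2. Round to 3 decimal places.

0.844

By Bayes' theorem, P(k | x) = π_k f_k(x) / Σ_j π_j f_j(x).
Since both observations come from the same component, the likelihood for component k is f_k(x₁)·f_k(x₂).
  p_1 = [C(16,7)·0.20^7·0.80^9 = 11440·1.28e-05·0.134218 = 0.0196538] × [2.34881e-07] = 4.6163e-09
  p_2 = [C(16,7)·0.28^7·0.72^9 = 11440·0.000134929·0.0519987 = 0.0802647] × [1.35906e-05] = 1.09085e-06
  p_3 = [C(16,7)·0.91^7·0.09^9 = 11440·0.516761·3.8742e-10 = 2.29033e-06] × [0.119799] = 2.7438e-07
Unnormalised posteriors:
  π_1·p_1 = 0.33 × 4.6163e-09 = 1.52338e-09
  π_2·p_2 = 0.39 × 1.09085e-06 = 4.25431e-07
  π_3·p_3 = 0.28 × 2.7438e-07 = 7.68263e-08
Denominator: 1.52338e-09 + 4.25431e-07 + 7.68263e-08 = 5.03781e-07
So the posterior for Component 2 is 4.25431e-07 / 5.03781e-07 ≈ 0.844.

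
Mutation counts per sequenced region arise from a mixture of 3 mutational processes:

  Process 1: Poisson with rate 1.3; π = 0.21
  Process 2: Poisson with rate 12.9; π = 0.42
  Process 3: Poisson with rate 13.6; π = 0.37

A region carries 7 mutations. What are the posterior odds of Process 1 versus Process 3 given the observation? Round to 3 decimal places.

0.009

The posterior odds equal the prior odds times the likelihood ratio: (P(Z=i)/P(Z=j))·(f_i(x)/f_j(x)).
Component likelihoods at x = 7 mutations:
  f_1 = e^(−1.3)·1.3^7/7! = 0.000339305
  f_2 = e^(−12.9)·12.9^7/7! = 0.0294645
  f_3 = e^(−13.6)·13.6^7/7! = 0.0211805
Posterior odds = (P(Z=1)·f_1) / (P(Z=3)·f_3) = (0.21·0.000339305) / (0.37·0.0211805) = 7.1254e-05 / 0.0078368 ≈ 0.009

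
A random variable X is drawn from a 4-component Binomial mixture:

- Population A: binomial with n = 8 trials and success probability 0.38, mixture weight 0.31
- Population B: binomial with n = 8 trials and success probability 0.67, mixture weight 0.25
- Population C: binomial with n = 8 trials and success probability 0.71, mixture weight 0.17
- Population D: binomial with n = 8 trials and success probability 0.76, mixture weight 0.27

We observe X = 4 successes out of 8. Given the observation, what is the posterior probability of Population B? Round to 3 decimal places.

Posterior ∝ prior × likelihood, so P(k | x) ∝ P(Z=k) f_k(x); normalise over all components.
Component likelihoods at x = 4 successes out of 8:
  p_A = C(8,4)·0.38^4·0.62^4 = 70·0.0208514·0.147763 = 0.215675
  p_B = C(8,4)·0.67^4·0.33^4 = 70·0.201511·0.0118592 = 0.167283
  p_C = C(8,4)·0.71^4·0.29^4 = 70·0.254117·0.00707281 = 0.125812
  p_D = C(8,4)·0.76^4·0.24^4 = 70·0.333622·0.00331776 = 0.0774814
Unnormalised posteriors:
  P(Z=A)·p_A = 0.31 × 0.215675 = 0.0668592
  P(Z=B)·p_B = 0.25 × 0.167283 = 0.0418209
  P(Z=C)·p_C = 0.17 × 0.125812 = 0.0213881
  P(Z=D)·p_D = 0.27 × 0.0774814 = 0.02092
Denominator: 0.0668592 + 0.0418209 + 0.0213881 + 0.02092 = 0.150988
So the posterior for Population B is 0.0418209 / 0.150988 ≈ 0.277.

0.277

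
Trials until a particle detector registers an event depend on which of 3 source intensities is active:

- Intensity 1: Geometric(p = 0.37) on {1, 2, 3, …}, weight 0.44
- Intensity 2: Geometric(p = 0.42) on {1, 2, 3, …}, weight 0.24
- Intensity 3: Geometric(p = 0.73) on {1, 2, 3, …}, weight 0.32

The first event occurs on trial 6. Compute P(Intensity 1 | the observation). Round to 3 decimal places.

0.699

The responsibility of component k is π_k f_k(x) divided by Σ_j π_j f_j(x).
Evaluate each component's likelihood at the observed value:
  L_1 = 0.0367202
  L_2 = 0.027567
  L_3 = 0.00104747
Weight by the priors:
  π_1·L_1 = 0.44 × 0.0367202 = 0.0161569
  π_2·L_2 = 0.24 × 0.027567 = 0.00661608
  π_3·L_3 = 0.32 × 0.00104747 = 0.00033519
Normaliser: 0.0161569 + 0.00661608 + 0.00033519 = 0.0231081
Responsibility of Intensity 1: 0.0161569 / 0.0231081 ≈ 0.699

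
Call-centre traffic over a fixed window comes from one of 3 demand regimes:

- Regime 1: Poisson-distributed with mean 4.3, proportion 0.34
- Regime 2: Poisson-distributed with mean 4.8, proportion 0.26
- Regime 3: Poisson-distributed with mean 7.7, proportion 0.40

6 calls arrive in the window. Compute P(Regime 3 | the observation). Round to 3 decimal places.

Posterior ∝ prior × likelihood, so P(k | x) ∝ π_k f_k(x); normalise over all components.
Component likelihoods at x = 6 calls:
  f_1 = 0.119127
  f_2 = 0.139798
  f_3 = 0.131082
Unnormalised posteriors:
  π_1·f_1 = 0.34 × 0.119127 = 0.0405033
  π_2·f_2 = 0.26 × 0.139798 = 0.0363475
  π_3·f_3 = 0.40 × 0.131082 = 0.052433
Evidence: 0.0405033 + 0.0363475 + 0.052433 = 0.129284
P(Regime 3 | the observation) ≈ 0.406

0.406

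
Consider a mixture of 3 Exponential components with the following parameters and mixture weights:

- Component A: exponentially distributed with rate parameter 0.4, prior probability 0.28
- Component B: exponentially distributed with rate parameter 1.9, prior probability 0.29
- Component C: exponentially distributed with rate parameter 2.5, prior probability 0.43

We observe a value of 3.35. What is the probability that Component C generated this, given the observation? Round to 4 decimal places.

0.0081

P(component k | x) = π_k·f_k(x) / marginal(x), where marginal(x) = Σ_j π_j·f_j(x).
Exponential densities:
  L_A = 0.4·e^(−0.4·3.35) = 0.4·e^(−1.3400) = 0.104738
  L_B = 1.9·e^(−1.9·3.35) = 1.9·e^(−6.3650) = 0.00326941
  L_C = 2.5·e^(−2.5·3.35) = 2.5·e^(−8.3750) = 0.0005764
Prior × likelihood for each component:
  π_A·L_A = 0.28 × 0.104738 = 0.0293267
  π_B·L_B = 0.29 × 0.00326941 = 0.000948129
  π_C·L_C = 0.43 × 0.0005764 = 0.000247852
Normaliser: 0.0293267 + 0.000948129 + 0.000247852 = 0.0305227
So the posterior for Component C is 0.000247852 / 0.0305227 ≈ 0.0081.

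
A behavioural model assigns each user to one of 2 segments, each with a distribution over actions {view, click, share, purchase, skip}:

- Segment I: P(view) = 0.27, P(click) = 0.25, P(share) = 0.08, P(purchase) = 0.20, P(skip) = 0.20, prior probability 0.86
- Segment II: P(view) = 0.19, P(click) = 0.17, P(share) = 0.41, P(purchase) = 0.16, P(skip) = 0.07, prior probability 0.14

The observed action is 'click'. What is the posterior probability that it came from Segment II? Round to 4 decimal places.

P(component k | x) = π_k·f_k(x) / marginal(x), where marginal(x) = Σ_j π_j·f_j(x).
Categorical probabilities:
  f_I = P(click | comp) = 0.25
  f_II = P(click | comp) = 0.17
Weight by the priors:
  π_I·f_I = 0.86 × 0.25 = 0.215
  π_II·f_II = 0.14 × 0.17 = 0.0238
Normaliser: 0.215 + 0.0238 = 0.2388
P(Segment II | the observation) = 0.0238 / 0.2388 ≈ 0.0997

0.0997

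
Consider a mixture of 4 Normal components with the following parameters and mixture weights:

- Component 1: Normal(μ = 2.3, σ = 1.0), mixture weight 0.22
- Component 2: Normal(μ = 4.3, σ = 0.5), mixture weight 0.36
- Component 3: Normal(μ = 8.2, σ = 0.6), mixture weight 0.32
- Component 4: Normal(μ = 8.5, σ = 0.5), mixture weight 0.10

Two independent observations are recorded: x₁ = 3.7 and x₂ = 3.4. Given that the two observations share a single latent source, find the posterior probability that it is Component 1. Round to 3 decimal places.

0.245

The responsibility of component k is w_k f_k(x) divided by Σ_j w_j f_j(x).
Since both observations come from the same component, the likelihood for component k is f_k(x₁)·f_k(x₂).
  p_1 = [0.149727] × [0.217852] = 0.0326185
  p_2 = [0.388372] × [0.1579] = 0.0613241
  p_3 = [4.0572e-13] × [8.42045e-15] = 3.41635e-27
  p_4 = [7.75622e-21] × [2.04146e-23] = 1.5834e-43
Multiply by the mixture weights:
  w_1·p_1 = 0.22 × 0.0326185 = 0.00717606
  w_2·p_2 = 0.36 × 0.0613241 = 0.0220767
  w_3·p_3 = 0.32 × 3.41635e-27 = 1.09323e-27
  w_4·p_4 = 0.10 × 1.5834e-43 = 1.5834e-44
Sum: 0.00717606 + 0.0220767 + 1.09323e-27 + 1.5834e-44 = 0.0292527
P(Component 1 | x₁,x₂) ≈ 0.245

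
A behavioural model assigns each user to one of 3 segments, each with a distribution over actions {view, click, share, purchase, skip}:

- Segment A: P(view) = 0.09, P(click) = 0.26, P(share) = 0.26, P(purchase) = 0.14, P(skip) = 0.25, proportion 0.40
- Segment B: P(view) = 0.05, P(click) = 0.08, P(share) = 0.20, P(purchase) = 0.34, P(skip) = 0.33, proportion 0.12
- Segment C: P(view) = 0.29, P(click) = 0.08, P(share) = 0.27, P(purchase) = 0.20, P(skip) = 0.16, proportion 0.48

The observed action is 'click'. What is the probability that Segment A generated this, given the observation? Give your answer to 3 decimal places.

0.684

Posterior ∝ prior × likelihood, so P(k | x) ∝ P(Z=k) f_k(x); normalise over all components.
Categorical probabilities:
  p_A = P(click | comp) = 0.26
  p_B = P(click | comp) = 0.08
  p_C = P(click | comp) = 0.08
Weight by the priors:
  P(Z=A)·p_A = 0.40 × 0.26 = 0.104
  P(Z=B)·p_B = 0.12 × 0.08 = 0.0096
  P(Z=C)·p_C = 0.48 × 0.08 = 0.0384
Marginal: 0.104 + 0.0096 + 0.0384 = 0.152
So the posterior for Segment A is 0.104 / 0.152 ≈ 0.684.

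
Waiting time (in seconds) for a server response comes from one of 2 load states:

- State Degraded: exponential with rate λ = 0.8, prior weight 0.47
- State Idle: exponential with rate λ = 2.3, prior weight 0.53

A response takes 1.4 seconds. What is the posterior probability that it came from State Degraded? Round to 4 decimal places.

0.7158

The responsibility of component k is π_k f_k(x) divided by Σ_j π_j f_j(x).
Exponential densities:
  f_Degraded = 0.261024
  f_Idle = 0.0918966
Weight by the priors:
  π_Degraded·f_Degraded = 0.47 × 0.261024 = 0.122681
  π_Idle·f_Idle = 0.53 × 0.0918966 = 0.0487052
Normaliser: 0.122681 + 0.0487052 = 0.171386
P(State Degraded | x) ≈ 0.7158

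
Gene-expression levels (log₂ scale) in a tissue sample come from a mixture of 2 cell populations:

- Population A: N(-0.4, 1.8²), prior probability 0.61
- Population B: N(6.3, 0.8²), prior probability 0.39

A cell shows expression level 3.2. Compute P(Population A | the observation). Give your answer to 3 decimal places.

P(component k | x) = π_k·f_k(x) / marginal(x), where marginal(x) = Σ_j π_j·f_j(x).
Evaluate each component's likelihood at the observed value:
  L_A = (1/(1.8·√(2π)))·exp(−(3.2−-0.4)²/(2·1.8²)) = 0.221635·exp(-2.00000) = 0.029995
  L_B = (1/(0.8·√(2π)))·exp(−(3.2−6.3)²/(2·0.8²)) = 0.498678·exp(-7.50781) = 0.000273665
Weight by the priors:
  π_A·L_A = 0.61 × 0.029995 = 0.0182969
  π_B·L_B = 0.39 × 0.000273665 = 0.000106729
Denominator: 0.0182969 + 0.000106729 = 0.0184037
Responsibility of Population A: 0.0182969 / 0.0184037 ≈ 0.994

0.994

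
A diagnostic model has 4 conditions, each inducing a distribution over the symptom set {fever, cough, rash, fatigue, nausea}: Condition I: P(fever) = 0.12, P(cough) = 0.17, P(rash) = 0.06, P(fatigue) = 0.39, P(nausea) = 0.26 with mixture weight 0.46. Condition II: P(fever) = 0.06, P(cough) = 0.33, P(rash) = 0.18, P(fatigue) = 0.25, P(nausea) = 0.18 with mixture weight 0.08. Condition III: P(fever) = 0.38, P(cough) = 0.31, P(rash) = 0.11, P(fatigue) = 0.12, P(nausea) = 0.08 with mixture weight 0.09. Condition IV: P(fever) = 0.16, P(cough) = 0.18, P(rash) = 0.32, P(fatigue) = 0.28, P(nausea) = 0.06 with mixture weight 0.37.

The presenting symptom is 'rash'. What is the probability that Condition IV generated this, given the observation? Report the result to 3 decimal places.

The responsibility of component k is π_k f_k(x) divided by Σ_j π_j f_j(x).
Categorical probabilities:
  f_I = P(rash | comp) = 0.06
  f_II = P(rash | comp) = 0.18
  f_III = P(rash | comp) = 0.11
  f_IV = P(rash | comp) = 0.32
Weight by the priors:
  π_I·f_I = 0.46 × 0.06 = 0.0276
  π_II·f_II = 0.08 × 0.18 = 0.0144
  π_III·f_III = 0.09 × 0.11 = 0.0099
  π_IV·f_IV = 0.37 × 0.32 = 0.1184
Normaliser: 0.0276 + 0.0144 + 0.0099 + 0.1184 = 0.1703
P(Condition IV | x) ≈ 0.695

0.695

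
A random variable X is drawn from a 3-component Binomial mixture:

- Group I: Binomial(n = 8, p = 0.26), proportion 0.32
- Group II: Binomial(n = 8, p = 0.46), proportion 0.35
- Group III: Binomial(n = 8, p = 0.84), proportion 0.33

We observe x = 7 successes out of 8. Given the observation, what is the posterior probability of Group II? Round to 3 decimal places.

Apply Bayes' rule: the posterior for each component is proportional to its prior times its likelihood at x.
Evaluate each component's likelihood at the observed value:
  p_I = C(8,7)·0.26^7·0.74^1 = 8·8.03181e-05·0.74 = 0.000475483
  p_II = C(8,7)·0.46^7·0.54^1 = 8·0.00435818·0.54 = 0.0188273
  p_III = C(8,7)·0.84^7·0.16^1 = 8·0.29509·0.16 = 0.377716
Unnormalised posteriors:
  P(Z=I)·p_I = 0.32 × 0.000475483 = 0.000152155
  P(Z=II)·p_II = 0.35 × 0.0188273 = 0.00658956
  P(Z=III)·p_III = 0.33 × 0.377716 = 0.124646
Denominator: 0.000152155 + 0.00658956 + 0.124646 = 0.131388
So the posterior for Group II is 0.00658956 / 0.131388 ≈ 0.050.

0.050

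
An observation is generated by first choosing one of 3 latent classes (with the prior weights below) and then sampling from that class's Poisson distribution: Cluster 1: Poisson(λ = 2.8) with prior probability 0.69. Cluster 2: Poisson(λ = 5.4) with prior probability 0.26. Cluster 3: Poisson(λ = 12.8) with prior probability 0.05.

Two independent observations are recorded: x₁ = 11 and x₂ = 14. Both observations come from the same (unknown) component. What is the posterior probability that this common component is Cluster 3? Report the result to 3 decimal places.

The responsibility of component k is π_k f_k(x) divided by Σ_j π_j f_j(x).
Since both observations come from the same component, the likelihood for component k is f_k(x₁)·f_k(x₂).
  p_1 = [0.000126345] × [1.26993e-06] = 1.60449e-10
  p_2 = [0.0128821] × [0.000928783] = 1.19646e-05
  p_3 = [0.104516] × [0.10036] = 0.0104893
Multiply by the mixture weights:
  π_1·p_1 = 0.69 × 1.60449e-10 = 1.1071e-10
  π_2·p_2 = 0.26 × 1.19646e-05 = 3.11081e-06
  π_3·p_3 = 0.05 × 0.0104893 = 0.000524465
Denominator: 1.1071e-10 + 3.11081e-06 + 0.000524465 = 0.000527576
P(Cluster 3 | x₁,x₂) = 0.000524465 / 0.000527576 ≈ 0.994

0.994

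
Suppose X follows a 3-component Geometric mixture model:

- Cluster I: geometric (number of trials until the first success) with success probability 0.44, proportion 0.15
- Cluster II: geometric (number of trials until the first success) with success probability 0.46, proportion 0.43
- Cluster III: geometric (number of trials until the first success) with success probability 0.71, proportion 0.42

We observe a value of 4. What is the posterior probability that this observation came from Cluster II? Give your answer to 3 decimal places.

P(component k | x) = w_k·f_k(x) / marginal(x), where marginal(x) = Σ_j w_j·f_j(x).
Component likelihoods at x = 4:
  L_I = 0.077271
  L_II = 0.0724334
  L_III = 0.0173162
Prior × likelihood for each component:
  w_I·L_I = 0.15 × 0.077271 = 0.0115907
  w_II·L_II = 0.43 × 0.0724334 = 0.0311464
  w_III·L_III = 0.42 × 0.0173162 = 0.0072728
Normaliser: 0.0115907 + 0.0311464 + 0.0072728 = 0.0500098
Responsibility of Cluster II: 0.0311464 / 0.0500098 ≈ 0.623

0.623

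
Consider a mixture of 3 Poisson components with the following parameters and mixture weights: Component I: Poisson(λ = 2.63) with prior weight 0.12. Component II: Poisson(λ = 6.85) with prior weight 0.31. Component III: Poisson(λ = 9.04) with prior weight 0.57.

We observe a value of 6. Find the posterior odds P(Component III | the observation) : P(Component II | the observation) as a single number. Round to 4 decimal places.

Posterior odds = (P(Z=i) f_i(x)) / (P(Z=j) f_j(x)); the normalising sum cancels.
Evaluate each component's likelihood at the observed value:
  f_I = e^(−2.63)·2.63^6/6! = 0.0331289
  f_II = e^(−6.85)·6.85^6/6! = 0.152018
  f_III = e^(−9.04)·9.04^6/6! = 0.0898785
Posterior odds = (P(Z=III)·f_III) / (P(Z=II)·f_II) = (0.57·0.0898785) / (0.31·0.152018) = 0.0512308 / 0.0471254 ≈ 1.0871

1.0871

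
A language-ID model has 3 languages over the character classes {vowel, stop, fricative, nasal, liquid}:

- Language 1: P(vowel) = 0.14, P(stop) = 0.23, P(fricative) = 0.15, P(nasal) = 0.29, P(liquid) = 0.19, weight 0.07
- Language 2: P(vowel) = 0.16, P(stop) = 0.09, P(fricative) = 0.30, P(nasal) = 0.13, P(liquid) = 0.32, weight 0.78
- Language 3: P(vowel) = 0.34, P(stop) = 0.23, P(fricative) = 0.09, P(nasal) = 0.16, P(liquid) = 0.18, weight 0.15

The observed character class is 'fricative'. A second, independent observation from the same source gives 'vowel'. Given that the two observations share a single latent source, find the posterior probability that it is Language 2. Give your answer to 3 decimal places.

0.861

By Bayes' theorem, P(k | x) = π_k f_k(x) / Σ_j π_j f_j(x).
Since both observations come from the same component, the likelihood for component k is f_k(x₁)·f_k(x₂).
  p_1 = [P(fricative | comp) = 0.15] × [0.14] = 0.021
  p_2 = [P(fricative | comp) = 0.30] × [0.16] = 0.048
  p_3 = [P(fricative | comp) = 0.09] × [0.34] = 0.0306
Unnormalised posteriors:
  π_1·p_1 = 0.07 × 0.021 = 0.00147
  π_2·p_2 = 0.78 × 0.048 = 0.03744
  π_3·p_3 = 0.15 × 0.0306 = 0.00459
Denominator: 0.00147 + 0.03744 + 0.00459 = 0.0435
Responsibility of Language 2: 0.03744 / 0.0435 ≈ 0.861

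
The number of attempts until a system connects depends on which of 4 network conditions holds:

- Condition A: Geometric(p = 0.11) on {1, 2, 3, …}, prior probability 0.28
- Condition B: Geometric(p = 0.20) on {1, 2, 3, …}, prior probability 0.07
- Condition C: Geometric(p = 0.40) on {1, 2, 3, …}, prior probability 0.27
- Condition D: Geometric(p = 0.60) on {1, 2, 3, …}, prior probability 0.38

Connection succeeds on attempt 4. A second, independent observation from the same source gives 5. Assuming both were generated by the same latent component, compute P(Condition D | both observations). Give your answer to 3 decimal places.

0.064

By Bayes' theorem, P(k | x) = P(Z=k) f_k(x) / Σ_j P(Z=j) f_j(x).
Since both observations come from the same component, the likelihood for component k is f_k(x₁)·f_k(x₂).
  L_A = [0.11·(1−0.11)^3 = 0.11·0.704969 = 0.0775466] × [0.0690165] = 0.00535199
  L_B = [0.20·(1−0.20)^3 = 0.20·0.512 = 0.1024] × [0.08192] = 0.00838861
  L_C = [0.40·(1−0.40)^3 = 0.40·0.216 = 0.0864] × [0.05184] = 0.00447898
  L_D = [0.60·(1−0.60)^3 = 0.60·0.064 = 0.0384] × [0.01536] = 0.000589824
Prior × likelihood for each component:
  P(Z=A)·L_A = 0.28 × 0.00535199 = 0.00149856
  P(Z=B)·L_B = 0.07 × 0.00838861 = 0.000587203
  P(Z=C)·L_C = 0.27 × 0.00447898 = 0.00120932
  P(Z=D)·L_D = 0.38 × 0.000589824 = 0.000224133
Marginal: 0.00149856 + 0.000587203 + 0.00120932 + 0.000224133 = 0.00351922
P(Condition D | x) ≈ 0.064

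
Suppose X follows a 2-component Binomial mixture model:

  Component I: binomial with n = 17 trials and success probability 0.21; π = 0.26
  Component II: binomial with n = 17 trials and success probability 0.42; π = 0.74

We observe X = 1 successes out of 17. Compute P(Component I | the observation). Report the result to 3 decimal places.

0.961

Apply Bayes' rule: the posterior for each component is proportional to its prior times its likelihood at x.
Binomial probabilities:
  f_I = C(17,1)·0.21^1·0.79^16 = 17·0.21·0.0230162 = 0.0821678
  f_II = C(17,1)·0.42^1·0.58^16 = 17·0.42·0.000164002 = 0.00117097
Prior × likelihood for each component:
  w_I·f_I = 0.26 × 0.0821678 = 0.0213636
  w_II·f_II = 0.74 × 0.00117097 = 0.000866518
Evidence: 0.0213636 + 0.000866518 = 0.0222301
P(Component I | the observation) ≈ 0.961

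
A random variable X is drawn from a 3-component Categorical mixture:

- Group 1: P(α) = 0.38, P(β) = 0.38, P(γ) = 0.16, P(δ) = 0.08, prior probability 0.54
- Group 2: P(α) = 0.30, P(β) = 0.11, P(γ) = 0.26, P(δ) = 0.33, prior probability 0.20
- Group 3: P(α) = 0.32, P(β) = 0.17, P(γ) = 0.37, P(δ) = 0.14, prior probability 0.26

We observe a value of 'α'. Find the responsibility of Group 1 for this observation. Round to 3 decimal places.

Apply Bayes' rule: the posterior for each component is proportional to its prior times its likelihood at x.
Categorical probabilities:
  f_1 = P(α | comp) = 0.38
  f_2 = P(α | comp) = 0.30
  f_3 = P(α | comp) = 0.32
Multiply by the mixture weights:
  π_1·f_1 = 0.54 × 0.38 = 0.2052
  π_2·f_2 = 0.20 × 0.3 = 0.06
  π_3·f_3 = 0.26 × 0.32 = 0.0832
Sum: 0.2052 + 0.06 + 0.0832 = 0.3484
P(Group 1 | x) = 0.2052 / 0.3484 ≈ 0.589

0.589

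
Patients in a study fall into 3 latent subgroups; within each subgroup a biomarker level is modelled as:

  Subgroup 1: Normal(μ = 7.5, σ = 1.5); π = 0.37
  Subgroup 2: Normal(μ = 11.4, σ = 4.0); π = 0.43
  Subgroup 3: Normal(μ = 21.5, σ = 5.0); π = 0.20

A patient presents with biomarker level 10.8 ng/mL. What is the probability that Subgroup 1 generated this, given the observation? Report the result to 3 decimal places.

0.166

Apply Bayes' rule: the posterior for each component is proportional to its prior times its likelihood at x.
Evaluate each component's likelihood at the observed value:
  p_1 = (1/(1.5·√(2π)))·exp(−(10.8−7.5)²/(2·1.5²)) = 0.265962·exp(-2.42000) = 0.0236497
  p_2 = (1/(4.0·√(2π)))·exp(−(10.8−11.4)²/(2·4.0²)) = 0.099736·exp(-0.01125) = 0.0986198
  p_3 = (1/(5.0·√(2π)))·exp(−(10.8−21.5)²/(2·5.0²)) = 0.079788·exp(-2.28980) = 0.00808151
Multiply by the mixture weights:
  π_1·p_1 = 0.37 × 0.0236497 = 0.0087504
  π_2·p_2 = 0.43 × 0.0986198 = 0.0424065
  π_3·p_3 = 0.20 × 0.00808151 = 0.0016163
Denominator: 0.0087504 + 0.0424065 + 0.0016163 = 0.0527732
P(Subgroup 1 | data) = 0.0087504 / 0.0527732 ≈ 0.166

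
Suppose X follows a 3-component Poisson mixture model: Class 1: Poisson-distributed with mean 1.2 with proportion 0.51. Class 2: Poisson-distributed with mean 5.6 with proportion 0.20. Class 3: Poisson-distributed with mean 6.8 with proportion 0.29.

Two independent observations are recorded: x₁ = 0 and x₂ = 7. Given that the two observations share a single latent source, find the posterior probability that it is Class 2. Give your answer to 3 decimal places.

0.537

Posterior ∝ prior × likelihood, so P(k | x) ∝ w_k f_k(x); normalise over all components.
Since both observations come from the same component, the likelihood for component k is f_k(x₁)·f_k(x₂).
  p_1 = [0.301194] × [0.000214134] = 6.44958e-05
  p_2 = [0.00369786] × [0.126717] = 0.000468584
  p_3 = [0.00111378] × [0.148569] = 0.000165473
Unnormalised posteriors:
  w_1·p_1 = 0.51 × 6.44958e-05 = 3.28929e-05
  w_2·p_2 = 0.20 × 0.000468584 = 9.37168e-05
  w_3·p_3 = 0.29 × 0.000165473 = 4.79871e-05
Denominator: 3.28929e-05 + 9.37168e-05 + 4.79871e-05 = 0.000174597
P(Class 2 | x₁, x₂) = 9.37168e-05 / 0.000174597 ≈ 0.537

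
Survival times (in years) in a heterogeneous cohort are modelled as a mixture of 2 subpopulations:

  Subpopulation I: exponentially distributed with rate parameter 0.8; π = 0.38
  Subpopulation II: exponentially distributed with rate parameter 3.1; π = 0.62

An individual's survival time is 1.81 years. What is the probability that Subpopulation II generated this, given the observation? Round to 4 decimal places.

Apply Bayes' rule: the posterior for each component is proportional to its prior times its likelihood at x.
Component likelihoods at x = 1.81 years:
  L_I = 0.8·e^(−0.8·1.81) = 0.8·e^(−1.4480) = 0.188032
  L_II = 3.1·e^(−3.1·1.81) = 3.1·e^(−5.6110) = 0.011338
Weight by the priors:
  π_I·L_I = 0.38 × 0.188032 = 0.0714521
  π_II·L_II = 0.62 × 0.011338 = 0.00702954
Marginal: 0.0714521 + 0.00702954 = 0.0784817
P(Subpopulation II | 1.81 years) ≈ 0.0896

0.0896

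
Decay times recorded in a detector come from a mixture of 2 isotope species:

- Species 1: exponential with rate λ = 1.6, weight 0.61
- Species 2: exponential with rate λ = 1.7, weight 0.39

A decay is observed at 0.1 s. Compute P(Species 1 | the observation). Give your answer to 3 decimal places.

Posterior ∝ prior × likelihood, so P(k | x) ∝ π_k f_k(x); normalise over all components.
Evaluate each component's likelihood at the observed value:
  p_1 = 1.36343
  p_2 = 1.43423
Weight by the priors:
  π_1·p_1 = 0.61 × 1.36343 = 0.831692
  π_2·p_2 = 0.39 × 1.43423 = 0.55935
Evidence: 0.831692 + 0.55935 = 1.39104
P(Species 1 | the observation) = 0.831692 / 1.39104 ≈ 0.598

0.598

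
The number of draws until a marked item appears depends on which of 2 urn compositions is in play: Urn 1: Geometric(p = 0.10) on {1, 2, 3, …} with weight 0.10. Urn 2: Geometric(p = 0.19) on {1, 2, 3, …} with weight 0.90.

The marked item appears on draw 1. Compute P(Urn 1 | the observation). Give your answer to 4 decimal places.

Posterior ∝ prior × likelihood, so P(k | x) ∝ w_k f_k(x); normalise over all components.
Geometric probabilities:
  f_1 = 0.10·(1−0.10)^0 = 0.10·1 = 0.1
  f_2 = 0.19·(1−0.19)^0 = 0.19·1 = 0.19
Unnormalised posteriors:
  w_1·f_1 = 0.10 × 0.1 = 0.01
  w_2·f_2 = 0.90 × 0.19 = 0.171
Sum: 0.01 + 0.171 = 0.181
P(Urn 1 | the observation) = 0.01 / 0.181 ≈ 0.0552

0.0552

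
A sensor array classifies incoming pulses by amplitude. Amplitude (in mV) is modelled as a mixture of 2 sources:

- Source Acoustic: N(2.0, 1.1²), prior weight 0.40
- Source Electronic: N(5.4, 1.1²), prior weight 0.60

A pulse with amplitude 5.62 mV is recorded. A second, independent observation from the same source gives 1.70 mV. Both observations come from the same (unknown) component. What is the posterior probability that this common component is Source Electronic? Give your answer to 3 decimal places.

0.545

By Bayes' theorem, P(k | x) = π_k f_k(x) / Σ_j π_j f_j(x).
Since both observations come from the same component, the likelihood for component k is f_k(x₁)·f_k(x₂).
  L_Acoustic = [(1/(1.1·√(2π)))·exp(−(5.62−2.0)²/(2·1.1²)) = 0.362675·exp(-5.41504) = 0.0016136] × [0.349435] = 0.000563846
  L_Electronic = [(1/(1.1·√(2π)))·exp(−(5.62−5.4)²/(2·1.1²)) = 0.362675·exp(-0.02000) = 0.355493] × [0.00126678] = 0.000450333
Prior × likelihood for each component:
  π_Acoustic·L_Acoustic = 0.40 × 0.000563846 = 0.000225539
  π_Electronic·L_Electronic = 0.60 × 0.000450333 = 0.0002702
Evidence: 0.000225539 + 0.0002702 = 0.000495739
Responsibility of Source Electronic: 0.0002702 / 0.000495739 ≈ 0.545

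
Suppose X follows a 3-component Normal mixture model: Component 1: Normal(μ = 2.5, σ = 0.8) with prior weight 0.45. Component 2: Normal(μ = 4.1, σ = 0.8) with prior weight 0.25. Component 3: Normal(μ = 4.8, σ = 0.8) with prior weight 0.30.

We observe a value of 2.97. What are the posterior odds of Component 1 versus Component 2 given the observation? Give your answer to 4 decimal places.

Only the two components matter; the odds are (w_i f_i(x)) / (w_j f_j(x)).
Normal densities:
  L_1 = (1/(0.8·√(2π)))·exp(−(2.97−2.5)²/(2·0.8²)) = 0.498678·exp(-0.17258) = 0.419634
  L_2 = (1/(0.8·√(2π)))·exp(−(2.97−4.1)²/(2·0.8²)) = 0.498678·exp(-0.99758) = 0.183898
  L_3 = (1/(0.8·√(2π)))·exp(−(2.97−4.8)²/(2·0.8²)) = 0.498678·exp(-2.61633) = 0.0364387
Odds = (0.45/0.25) × (0.419634/0.183898) = 1.8 × 2.28188 ≈ 4.1074

4.1074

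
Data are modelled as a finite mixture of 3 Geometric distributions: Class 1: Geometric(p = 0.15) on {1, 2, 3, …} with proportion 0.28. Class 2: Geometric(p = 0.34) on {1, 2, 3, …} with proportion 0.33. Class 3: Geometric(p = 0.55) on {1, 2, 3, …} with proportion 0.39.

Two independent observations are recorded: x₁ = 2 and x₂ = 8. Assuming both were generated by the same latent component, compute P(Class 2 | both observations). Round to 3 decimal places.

0.418

Apply Bayes' rule: the posterior for each component is proportional to its prior times its likelihood at x.
Since both observations come from the same component, the likelihood for component k is f_k(x₁)·f_k(x₂).
  p_1 = [0.1275] × [0.0480866] = 0.00613104
  p_2 = [0.2244] × [0.0185475] = 0.00416207
  p_3 = [0.2475] × [0.00205518] = 0.000508658
Unnormalised posteriors:
  π_1·p_1 = 0.28 × 0.00613104 = 0.00171669
  π_2·p_2 = 0.33 × 0.00416207 = 0.00137348
  π_3·p_3 = 0.39 × 0.000508658 = 0.000198376
Marginal: 0.00171669 + 0.00137348 + 0.000198376 = 0.00328855
P(Class 2 | data) = 0.00137348 / 0.00328855 ≈ 0.418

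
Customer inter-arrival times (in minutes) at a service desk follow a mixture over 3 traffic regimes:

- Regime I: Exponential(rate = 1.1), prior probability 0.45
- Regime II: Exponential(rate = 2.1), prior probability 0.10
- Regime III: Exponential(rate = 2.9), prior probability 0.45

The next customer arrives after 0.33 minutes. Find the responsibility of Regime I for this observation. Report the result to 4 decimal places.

By Bayes' theorem, P(k | x) = π_k f_k(x) / Σ_j π_j f_j(x).
Evaluate each component's likelihood at the observed value:
  f_I = 1.1·e^(−1.1·0.33) = 1.1·e^(−0.3630) = 0.765145
  f_II = 2.1·e^(−2.1·0.33) = 2.1·e^(−0.6930) = 1.05015
  f_III = 2.9·e^(−2.9·0.33) = 2.9·e^(−0.9570) = 1.11373
Multiply by the mixture weights:
  π_I·f_I = 0.45 × 0.765145 = 0.344315
  π_II·f_II = 0.10 × 1.05015 = 0.105015
  π_III·f_III = 0.45 × 1.11373 = 0.501176
Denominator: 0.344315 + 0.105015 + 0.501176 = 0.950507
P(Regime I | data) = 0.344315 / 0.950507 ≈ 0.3622

0.3622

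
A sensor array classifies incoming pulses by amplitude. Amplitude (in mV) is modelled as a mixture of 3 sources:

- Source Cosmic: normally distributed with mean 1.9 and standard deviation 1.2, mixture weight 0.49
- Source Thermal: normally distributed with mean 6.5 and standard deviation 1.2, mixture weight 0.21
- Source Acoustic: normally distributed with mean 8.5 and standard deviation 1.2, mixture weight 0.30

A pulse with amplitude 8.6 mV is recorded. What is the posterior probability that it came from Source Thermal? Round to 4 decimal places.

0.1319

By Bayes' theorem, P(k | x) = P(Z=k) f_k(x) / Σ_j P(Z=j) f_j(x).
Component likelihoods at x = 8.6 mV:
  p_Cosmic = (1/(1.2·√(2π)))·exp(−(8.6−1.9)²/(2·1.2²)) = 0.332452·exp(-15.58681) = 5.65542e-08
  p_Thermal = (1/(1.2·√(2π)))·exp(−(8.6−6.5)²/(2·1.2²)) = 0.332452·exp(-1.53125) = 0.0718978
  p_Acoustic = (1/(1.2·√(2π)))·exp(−(8.6−8.5)²/(2·1.2²)) = 0.332452·exp(-0.00347) = 0.3313
Weight by the priors:
  P(Z=Cosmic)·p_Cosmic = 0.49 × 5.65542e-08 = 2.77116e-08
  P(Z=Thermal)·p_Thermal = 0.21 × 0.0718978 = 0.0150985
  P(Z=Acoustic)·p_Acoustic = 0.30 × 0.3313 = 0.0993899
Evidence: 2.77116e-08 + 0.0150985 + 0.0993899 = 0.114488
P(Source Thermal | x) ≈ 0.1319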